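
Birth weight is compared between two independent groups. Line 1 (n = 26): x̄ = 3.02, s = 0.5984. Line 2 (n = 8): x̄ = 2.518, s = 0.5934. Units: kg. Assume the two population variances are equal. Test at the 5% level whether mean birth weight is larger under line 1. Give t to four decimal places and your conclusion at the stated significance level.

t = 2.0787; reject H0

Let group 1 = line 1, group 2 = line 2. H0: μ_1 = μ_2; H1: μ_1 > μ_2 (two-sample pooled-variance t-test, right-tailed).
s_p² = [(26−1)·0.5984² + (8−1)·0.5934²]/(26+8−2) = 0.356779
t = (3.02 − 2.518)/√[0.356779·(1/26 + 1/8)] = 2.0787
df = n₁ + n₂ − 2 = 32
p-value = P(T ≥ 2.0787) ≈ 0.0229
Since p ≈ 0.0229 < α = 0.05, reject H0; the evidence is statistically significant.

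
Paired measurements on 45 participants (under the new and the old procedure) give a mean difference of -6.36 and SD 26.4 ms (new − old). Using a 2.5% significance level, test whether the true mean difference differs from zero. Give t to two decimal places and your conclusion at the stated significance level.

H0: μ_d = 0; H1: μ_d ≠ 0 (paired t-test on the differences, two-sided).
t = d̄/(s_d/√n) = -6.36/(26.4/√45) = -1.62
df = n − 1 = 44
Two-sided p-value ≈ 0.1132
Since p ≈ 0.1132 > α = 0.025, fail to reject H0; the evidence is not statistically significant.

t = -1.62; fail to reject H0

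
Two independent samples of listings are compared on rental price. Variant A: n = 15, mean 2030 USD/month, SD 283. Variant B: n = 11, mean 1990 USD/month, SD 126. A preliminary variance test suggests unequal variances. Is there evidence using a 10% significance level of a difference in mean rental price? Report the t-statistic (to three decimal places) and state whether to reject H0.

Let group 1 = variant A, group 2 = variant B. H0: μ_1 = μ_2; H1: μ_1 ≠ μ_2 (Welch's two-sample t-test, two-sided).
t = (x̄_1 − x̄_2)/√(s_1²/n_1 + s_2²/n_2) = (2030 − 1990)/√(283²/15 + 126²/11) = 0.486
Welch–Satterthwaite df ≈ 20.50
Two-sided p-value ≈ 0.6323
Since p ≈ 0.6323 > α = 0.1, fail to reject H0; the data do not provide sufficient evidence against H0.

t = 0.486; fail to reject H0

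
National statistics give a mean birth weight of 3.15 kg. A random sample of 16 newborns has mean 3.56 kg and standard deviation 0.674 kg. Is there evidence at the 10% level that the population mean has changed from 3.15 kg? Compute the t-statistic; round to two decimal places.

2.43

H0: μ = 3.15; H1: μ ≠ 3.15 (one-sample t-test, two-sided).
t = (x̄ − μ₀)/(s/√n) = (3.56 − 3.15)/(0.674/√16) = 2.43
df = n − 1 = 15
Two-sided p-value ≈ 0.028
Since p ≈ 0.028 < α = 0.1, reject H0; the evidence is statistically significant.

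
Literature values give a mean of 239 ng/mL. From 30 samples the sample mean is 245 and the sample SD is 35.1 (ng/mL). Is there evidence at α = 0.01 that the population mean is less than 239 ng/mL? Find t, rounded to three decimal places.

H0: μ = 239; H1: μ < 239 (one-sample t-test, left-tailed).
t = (x̄ − μ₀)/(s/√n) = (245 − 239)/(35.1/√30) = 0.936
df = n − 1 = 29
p-value = P(T ≤ 0.936) ≈ 0.822
Since p ≈ 0.822 > α = 0.01, fail to reject H0; the data do not provide sufficient evidence against H0.

0.936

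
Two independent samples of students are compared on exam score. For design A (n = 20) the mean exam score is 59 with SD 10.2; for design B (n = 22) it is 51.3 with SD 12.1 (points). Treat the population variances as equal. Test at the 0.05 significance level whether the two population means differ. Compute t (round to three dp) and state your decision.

Let group 1 = design A, group 2 = design B. H0: μ_1 = μ_2; H1: μ_1 ≠ μ_2 (two-sample pooled-variance t-test, two-sided).
s_p² = [(20−1)·10.2² + (22−1)·12.1²]/(20+22−2) = 126.284
t = (59 − 51.3)/√[126.284·(1/20 + 1/22)] = 2.218
df = n₁ + n₂ − 2 = 40
Two-sided p-value ≈ 0.032
Since p ≈ 0.032 < α = 0.05, reject H0; the data support H1.

t = 2.218; reject H0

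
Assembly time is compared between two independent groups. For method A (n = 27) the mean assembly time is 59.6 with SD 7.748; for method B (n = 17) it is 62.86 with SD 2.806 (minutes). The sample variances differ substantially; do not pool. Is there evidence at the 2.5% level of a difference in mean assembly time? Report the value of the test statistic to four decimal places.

Let group 1 = method A, group 2 = method B. H0: μ_1 = μ_2; H1: μ_1 ≠ μ_2 (Welch's two-sample t-test, two-sided).
t = (x̄_1 − x̄_2)/√(s_1²/n_1 + s_2²/n_2) = (59.6 − 62.86)/√(7.748²/27 + 2.806²/17) = -1.9889
Welch–Satterthwaite df ≈ 35.46
Two-sided p-value ≈ 0.0545
Since p ≈ 0.0545 > α = 0.025, fail to reject H0; the evidence is not statistically significant.

-1.9889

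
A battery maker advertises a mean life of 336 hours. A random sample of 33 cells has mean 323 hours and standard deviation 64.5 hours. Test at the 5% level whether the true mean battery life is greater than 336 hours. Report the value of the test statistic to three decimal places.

H0: μ = 336; H1: μ > 336 (one-sample t-test, right-tailed).
t = (x̄ − μ₀)/(s/√n) = (323 − 336)/(64.5/√33) = -1.158
df = n − 1 = 32
p-value = P(T ≥ -1.158) ≈ 0.872
Since p ≈ 0.872 > α = 0.05, fail to reject H0; the evidence is not statistically significant.

-1.158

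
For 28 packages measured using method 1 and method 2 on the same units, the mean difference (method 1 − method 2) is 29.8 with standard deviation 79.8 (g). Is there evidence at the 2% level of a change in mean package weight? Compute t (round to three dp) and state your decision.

H0: μ_d = 0; H1: μ_d ≠ 0 (paired t-test on the differences, two-sided).
t = d̄/(s_d/√n) = 29.8/(79.8/√28) = 1.976
df = n − 1 = 27
Two-sided p-value ≈ 0.058
Since p ≈ 0.058 > α = 0.02, fail to reject H0; the evidence is not statistically significant.

t = 1.976; fail to reject H0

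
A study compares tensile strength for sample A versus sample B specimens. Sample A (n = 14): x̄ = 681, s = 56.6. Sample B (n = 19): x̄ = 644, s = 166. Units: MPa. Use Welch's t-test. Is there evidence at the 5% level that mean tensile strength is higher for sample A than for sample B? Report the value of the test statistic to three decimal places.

0.903

Let group 1 = sample A, group 2 = sample B. H0: μ_1 = μ_2; H1: μ_1 > μ_2 (Welch's two-sample t-test, right-tailed).
t = (x̄_1 − x̄_2)/√(s_1²/n_1 + s_2²/n_2) = (681 − 644)/√(56.6²/14 + 166²/19) = 0.903
Welch–Satterthwaite df ≈ 23.32
p-value = P(T ≥ 0.903) ≈ 0.1879
Since p ≈ 0.1879 > α = 0.05, fail to reject H0; the data do not provide sufficient evidence against H0.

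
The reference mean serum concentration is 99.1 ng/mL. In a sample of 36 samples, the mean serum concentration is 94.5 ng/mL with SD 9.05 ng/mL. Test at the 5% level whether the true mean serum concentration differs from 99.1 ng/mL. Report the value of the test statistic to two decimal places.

H0: μ = 99.1; H1: μ ≠ 99.1 (one-sample t-test, two-sided).
t = (x̄ − μ₀)/(s/√n) = (94.5 − 99.1)/(9.05/√36) = -3.05
df = n − 1 = 35
Two-sided p-value ≈ 0.0043
Since p ≈ 0.0043 < α = 0.05, reject H0; the evidence is statistically significant.

-3.05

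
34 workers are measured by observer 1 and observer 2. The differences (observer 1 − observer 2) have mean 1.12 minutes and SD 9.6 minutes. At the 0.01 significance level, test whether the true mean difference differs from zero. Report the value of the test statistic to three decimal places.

0.680

H0: μ_d = 0; H1: μ_d ≠ 0 (paired t-test on the differences, two-sided).
t = d̄/(s_d/√n) = 1.12/(9.6/√34) = 0.680
df = n − 1 = 33
Two-sided p-value ≈ 0.5011
Since p ≈ 0.5011 > α = 0.01, fail to reject H0; the data do not provide sufficient evidence against H0.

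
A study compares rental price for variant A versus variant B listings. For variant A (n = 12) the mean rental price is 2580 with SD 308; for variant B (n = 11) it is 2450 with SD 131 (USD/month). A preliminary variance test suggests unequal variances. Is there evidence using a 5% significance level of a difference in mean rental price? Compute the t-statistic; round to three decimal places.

1.336

Let group 1 = variant A, group 2 = variant B. H0: μ_1 = μ_2; H1: μ_1 ≠ μ_2 (Welch's two-sample t-test, two-sided).
t = (x̄_1 − x̄_2)/√(s_1²/n_1 + s_2²/n_2) = (2580 − 2450)/√(308²/12 + 131²/11) = 1.336
Welch–Satterthwaite df ≈ 15.12
Two-sided p-value ≈ 0.201
Since p ≈ 0.201 > α = 0.05, fail to reject H0; the evidence is not statistically significant.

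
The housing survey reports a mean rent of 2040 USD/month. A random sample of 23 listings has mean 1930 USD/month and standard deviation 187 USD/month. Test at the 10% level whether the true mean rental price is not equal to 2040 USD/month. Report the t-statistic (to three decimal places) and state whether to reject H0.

t = -2.821; reject H0

H0: μ = 2040; H1: μ ≠ 2040 (one-sample t-test, two-sided).
t = (x̄ − μ₀)/(s/√n) = (1930 − 2040)/(187/√23) = -2.821
df = n − 1 = 22
Two-sided p-value ≈ 0.010
Since p ≈ 0.010 < α = 0.1, reject H0; the evidence is statistically significant.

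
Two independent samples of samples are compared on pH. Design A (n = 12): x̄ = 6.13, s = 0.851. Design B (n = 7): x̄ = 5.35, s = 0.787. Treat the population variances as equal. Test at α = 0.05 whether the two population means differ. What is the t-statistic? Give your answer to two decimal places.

1.98

Let group 1 = design A, group 2 = design B. H0: μ_1 = μ_2; H1: μ_1 ≠ μ_2 (two-sample pooled-variance t-test, two-sided).
s_p² = [(12−1)·0.851² + (7−1)·0.787²]/(12+7−2) = 0.687201
t = (6.13 − 5.35)/√[0.687201·(1/12 + 1/7)] = 1.98
df = n₁ + n₂ − 2 = 17
Two-sided p-value ≈ 0.0643
Since p ≈ 0.0643 > α = 0.05, fail to reject H0; the evidence is not statistically significant.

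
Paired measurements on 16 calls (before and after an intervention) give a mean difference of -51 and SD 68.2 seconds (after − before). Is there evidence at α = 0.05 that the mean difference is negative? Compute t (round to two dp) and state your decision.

H0: μ_d = 0; H1: μ_d < 0 (paired t-test on the differences, left-tailed).
t = d̄/(s_d/√n) = -51/(68.2/√16) = -2.99
df = n − 1 = 15
p-value = P(T ≤ -2.99) ≈ 0.0046
Since p ≈ 0.0046 < α = 0.05, reject H0; the evidence is statistically significant.

t = -2.99; reject H0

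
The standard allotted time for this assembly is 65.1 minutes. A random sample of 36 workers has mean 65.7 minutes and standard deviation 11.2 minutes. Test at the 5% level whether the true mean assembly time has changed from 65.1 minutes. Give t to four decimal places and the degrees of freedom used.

t = 0.3214, df = 35

H0: μ = 65.1; H1: μ ≠ 65.1 (one-sample t-test, two-sided).
t = (x̄ − μ₀)/(s/√n) = (65.7 − 65.1)/(11.2/√36) = 0.3214
df = n − 1 = 35
Two-sided p-value ≈ 0.7498
Since p ≈ 0.7498 > α = 0.05, fail to reject H0; the data do not provide sufficient evidence against H0.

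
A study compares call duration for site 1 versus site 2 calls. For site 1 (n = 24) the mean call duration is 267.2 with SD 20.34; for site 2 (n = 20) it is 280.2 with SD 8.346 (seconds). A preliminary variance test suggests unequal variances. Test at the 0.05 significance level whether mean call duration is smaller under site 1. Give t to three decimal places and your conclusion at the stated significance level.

Let group 1 = site 1, group 2 = site 2. H0: μ_1 = μ_2; H1: μ_1 < μ_2 (Welch's two-sample t-test, left-tailed).
t = (x̄_1 − x̄_2)/√(s_1²/n_1 + s_2²/n_2) = (267.2 − 280.2)/√(20.34²/24 + 8.346²/20) = -2.856
Welch–Satterthwaite df ≈ 31.67
p-value = P(T ≤ -2.856) ≈ 0.004
Since p ≈ 0.004 < α = 0.05, reject H0; the evidence is statistically significant.

t = -2.856; reject H0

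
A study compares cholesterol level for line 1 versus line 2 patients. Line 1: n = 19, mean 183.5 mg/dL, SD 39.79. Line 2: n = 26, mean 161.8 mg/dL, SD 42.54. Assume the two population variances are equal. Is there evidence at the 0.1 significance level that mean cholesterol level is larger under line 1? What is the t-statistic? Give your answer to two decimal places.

Let group 1 = line 1, group 2 = line 2. H0: μ_1 = μ_2; H1: μ_1 > μ_2 (two-sample pooled-variance t-test, right-tailed).
s_p² = [(19−1)·39.79² + (26−1)·42.54²]/(19+26−2) = 1714.88
t = (183.5 − 161.8)/√[1714.88·(1/19 + 1/26)] = 1.74
df = n₁ + n₂ − 2 = 43
p-value = P(T ≥ 1.74) ≈ 0.0448
Since p ≈ 0.0448 < α = 0.1, reject H0; the data support H1.

1.74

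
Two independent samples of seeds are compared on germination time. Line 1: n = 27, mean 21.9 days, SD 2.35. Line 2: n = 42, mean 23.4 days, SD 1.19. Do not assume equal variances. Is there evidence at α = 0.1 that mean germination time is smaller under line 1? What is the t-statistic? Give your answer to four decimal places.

Let group 1 = line 1, group 2 = line 2. H0: μ_1 = μ_2; H1: μ_1 < μ_2 (Welch's two-sample t-test, left-tailed).
t = (x̄_1 − x̄_2)/√(s_1²/n_1 + s_2²/n_2) = (21.9 − 23.4)/√(2.35²/27 + 1.19²/42) = -3.0731
Welch–Satterthwaite df ≈ 34.68
p-value = P(T ≤ -3.0731) ≈ 0.002
Since p ≈ 0.002 < α = 0.1, reject H0; the evidence is statistically significant.

-3.0731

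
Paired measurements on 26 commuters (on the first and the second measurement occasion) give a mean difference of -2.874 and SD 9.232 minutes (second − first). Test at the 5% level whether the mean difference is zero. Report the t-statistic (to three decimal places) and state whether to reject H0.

t = -1.587; fail to reject H0

H0: μ_d = 0; H1: μ_d ≠ 0 (paired t-test on the differences, two-sided).
t = d̄/(s_d/√n) = -2.874/(9.232/√26) = -1.587
df = n − 1 = 25
Two-sided p-value ≈ 0.1250
Since p ≈ 0.1250 > α = 0.05, fail to reject H0; the evidence is not statistically significant.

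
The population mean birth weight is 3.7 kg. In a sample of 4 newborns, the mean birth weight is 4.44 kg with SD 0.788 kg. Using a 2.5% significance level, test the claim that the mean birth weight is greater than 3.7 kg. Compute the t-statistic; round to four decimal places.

1.8782

H0: μ = 3.7; H1: μ > 3.7 (one-sample t-test, right-tailed).
t = (x̄ − μ₀)/(s/√n) = (4.44 − 3.7)/(0.788/√4) = 1.8782
df = n − 1 = 3
p-value = P(T ≥ 1.8782) ≈ 0.0785
Since p ≈ 0.0785 > α = 0.025, fail to reject H0; the data do not provide sufficient evidence against H0.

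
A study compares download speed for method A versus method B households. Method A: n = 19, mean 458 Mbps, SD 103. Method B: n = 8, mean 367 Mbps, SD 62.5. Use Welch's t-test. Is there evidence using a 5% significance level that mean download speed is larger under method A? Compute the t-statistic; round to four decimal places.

2.8128

Let group 1 = method A, group 2 = method B. H0: μ_1 = μ_2; H1: μ_1 > μ_2 (Welch's two-sample t-test, right-tailed).
t = (x̄_1 − x̄_2)/√(s_1²/n_1 + s_2²/n_2) = (458 − 367)/√(103²/19 + 62.5²/8) = 2.8128
Welch–Satterthwaite df ≈ 21.32
p-value = P(T ≥ 2.8128) ≈ 0.0052
Since p ≈ 0.0052 < α = 0.05, reject H0; the data support H1.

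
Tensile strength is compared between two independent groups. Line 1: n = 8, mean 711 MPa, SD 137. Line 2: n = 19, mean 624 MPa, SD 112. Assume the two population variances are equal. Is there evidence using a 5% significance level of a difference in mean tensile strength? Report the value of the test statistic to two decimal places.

1.73

Let group 1 = line 1, group 2 = line 2. H0: μ_1 = μ_2; H1: μ_1 ≠ μ_2 (two-sample pooled-variance t-test, two-sided).
s_p² = [(8−1)·137² + (19−1)·112²]/(8+19−2) = 14287
t = (711 − 624)/√[14287·(1/8 + 1/19)] = 1.73
df = n₁ + n₂ − 2 = 25
Two-sided p-value ≈ 0.097
Since p ≈ 0.097 > α = 0.05, fail to reject H0; the evidence is not statistically significant.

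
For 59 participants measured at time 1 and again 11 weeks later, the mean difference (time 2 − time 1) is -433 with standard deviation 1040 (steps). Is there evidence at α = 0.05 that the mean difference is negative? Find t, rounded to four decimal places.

-3.1980

H0: μ_d = 0; H1: μ_d < 0 (paired t-test on the differences, left-tailed).
t = d̄/(s_d/√n) = -433/(1040/√59) = -3.1980
df = n − 1 = 58
p-value = P(T ≤ -3.1980) ≈ 0.001
Since p ≈ 0.001 < α = 0.05, reject H0; the evidence is statistically significant.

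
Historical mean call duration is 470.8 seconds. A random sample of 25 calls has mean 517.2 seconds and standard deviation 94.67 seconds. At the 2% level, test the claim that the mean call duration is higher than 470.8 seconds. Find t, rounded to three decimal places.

2.451

H0: μ = 470.8; H1: μ > 470.8 (one-sample t-test, right-tailed).
t = (x̄ − μ₀)/(s/√n) = (517.2 − 470.8)/(94.67/√25) = 2.451
df = n − 1 = 24
p-value = P(T ≥ 2.451) ≈ 0.0110
Since p ≈ 0.0110 < α = 0.02, reject H0; the data support H1.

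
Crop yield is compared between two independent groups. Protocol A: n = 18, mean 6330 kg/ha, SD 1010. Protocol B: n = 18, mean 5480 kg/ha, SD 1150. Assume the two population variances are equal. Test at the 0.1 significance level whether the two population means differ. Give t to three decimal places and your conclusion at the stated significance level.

t = 2.356; reject H0

Let group 1 = protocol A, group 2 = protocol B. H0: μ_1 = μ_2; H1: μ_1 ≠ μ_2 (two-sample pooled-variance t-test, two-sided).
s_p² = [(18−1)·1010² + (18−1)·1150²]/(18+18−2) = 1171300
t = (6330 − 5480)/√[1171300·(1/18 + 1/18)] = 2.356
df = n₁ + n₂ − 2 = 34
Two-sided p-value ≈ 0.0244
Since p ≈ 0.0244 < α = 0.1, reject H0; the data support H1.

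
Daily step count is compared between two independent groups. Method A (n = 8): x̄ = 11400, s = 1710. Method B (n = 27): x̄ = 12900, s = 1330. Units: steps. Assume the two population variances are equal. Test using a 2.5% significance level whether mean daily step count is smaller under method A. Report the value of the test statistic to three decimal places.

-2.626

Let group 1 = method A, group 2 = method B. H0: μ_1 = μ_2; H1: μ_1 < μ_2 (two-sample pooled-variance t-test, left-tailed).
s_p² = [(8−1)·1710² + (27−1)·1330²]/(8+27−2) = 2013940
t = (11400 − 12900)/√[2013940·(1/8 + 1/27)] = -2.626
df = n₁ + n₂ − 2 = 33
p-value = P(T ≤ -2.626) ≈ 0.0065
Since p ≈ 0.0065 < α = 0.025, reject H0; the evidence is statistically significant.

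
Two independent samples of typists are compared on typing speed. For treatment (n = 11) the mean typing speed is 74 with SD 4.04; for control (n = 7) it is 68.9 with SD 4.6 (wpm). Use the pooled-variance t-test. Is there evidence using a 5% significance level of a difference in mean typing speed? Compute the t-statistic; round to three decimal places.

2.477

Let group 1 = treatment, group 2 = control. H0: μ_1 = μ_2; H1: μ_1 ≠ μ_2 (two-sample pooled-variance t-test, two-sided).
s_p² = [(11−1)·4.04² + (7−1)·4.6²]/(11+7−2) = 18.136
t = (74 − 68.9)/√[18.136·(1/11 + 1/7)] = 2.477
df = n₁ + n₂ − 2 = 16
Two-sided p-value ≈ 0.025
Since p ≈ 0.025 < α = 0.05, reject H0; the evidence is statistically significant.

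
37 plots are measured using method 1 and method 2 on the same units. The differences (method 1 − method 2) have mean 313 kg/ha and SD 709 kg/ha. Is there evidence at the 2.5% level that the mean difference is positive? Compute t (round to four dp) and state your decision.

t = 2.6853; reject H0

H0: μ_d = 0; H1: μ_d > 0 (paired t-test on the differences, right-tailed).
t = d̄/(s_d/√n) = 313/(709/√37) = 2.6853
df = n − 1 = 36
p-value = P(T ≥ 2.6853) ≈ 0.005
Since p ≈ 0.005 < α = 0.025, reject H0; the evidence is statistically significant.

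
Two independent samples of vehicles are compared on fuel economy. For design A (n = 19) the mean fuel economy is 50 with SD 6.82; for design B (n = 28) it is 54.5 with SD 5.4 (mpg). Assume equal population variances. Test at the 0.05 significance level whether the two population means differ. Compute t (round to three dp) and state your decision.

Let group 1 = design A, group 2 = design B. H0: μ_1 = μ_2; H1: μ_1 ≠ μ_2 (two-sample pooled-variance t-test, two-sided).
s_p² = [(19−1)·6.82² + (28−1)·5.4²]/(19+28−2) = 36.101
t = (50 − 54.5)/√[36.101·(1/19 + 1/28)] = -2.520
df = n₁ + n₂ − 2 = 45
Two-sided p-value ≈ 0.015
Since p ≈ 0.015 < α = 0.05, reject H0; the evidence is statistically significant.

t = -2.520; reject H0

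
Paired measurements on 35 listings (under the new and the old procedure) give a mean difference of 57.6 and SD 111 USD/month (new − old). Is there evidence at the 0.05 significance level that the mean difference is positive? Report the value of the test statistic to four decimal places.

H0: μ_d = 0; H1: μ_d > 0 (paired t-test on the differences, right-tailed).
t = d̄/(s_d/√n) = 57.6/(111/√35) = 3.0700
df = n − 1 = 34
p-value = P(T ≥ 3.0700) ≈ 0.002
Since p ≈ 0.002 < α = 0.05, reject H0; the evidence is statistically significant.

3.0700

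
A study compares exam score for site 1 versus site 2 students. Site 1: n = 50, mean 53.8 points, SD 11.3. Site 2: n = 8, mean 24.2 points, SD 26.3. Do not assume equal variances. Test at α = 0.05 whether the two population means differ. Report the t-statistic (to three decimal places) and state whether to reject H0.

Let group 1 = site 1, group 2 = site 2. H0: μ_1 = μ_2; H1: μ_1 ≠ μ_2 (Welch's two-sample t-test, two-sided).
t = (x̄_1 − x̄_2)/√(s_1²/n_1 + s_2²/n_2) = (53.8 − 24.2)/√(11.3²/50 + 26.3²/8) = 3.137
Welch–Satterthwaite df ≈ 7.42
Two-sided p-value ≈ 0.0153
Since p ≈ 0.0153 < α = 0.05, reject H0; the data support H1.

t = 3.137; reject H0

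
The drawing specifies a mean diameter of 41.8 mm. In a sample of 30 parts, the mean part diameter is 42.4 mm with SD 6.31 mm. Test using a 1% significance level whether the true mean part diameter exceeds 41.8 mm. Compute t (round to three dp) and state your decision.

t = 0.521; fail to reject H0

H0: μ = 41.8; H1: μ > 41.8 (one-sample t-test, right-tailed).
t = (x̄ − μ₀)/(s/√n) = (42.4 − 41.8)/(6.31/√30) = 0.521
df = n − 1 = 29
p-value = P(T ≥ 0.521) ≈ 0.303
Since p ≈ 0.303 > α = 0.01, fail to reject H0; the evidence is not statistically significant.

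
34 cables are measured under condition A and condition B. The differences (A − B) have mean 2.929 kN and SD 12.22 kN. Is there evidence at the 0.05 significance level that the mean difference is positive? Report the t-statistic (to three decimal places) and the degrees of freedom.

t = 1.398, df = 33

H0: μ_d = 0; H1: μ_d > 0 (paired t-test on the differences, right-tailed).
t = d̄/(s_d/√n) = 2.929/(12.22/√34) = 1.398
df = n − 1 = 33
p-value = P(T ≥ 1.398) ≈ 0.086
Since p ≈ 0.086 > α = 0.05, fail to reject H0; the evidence is not statistically significant.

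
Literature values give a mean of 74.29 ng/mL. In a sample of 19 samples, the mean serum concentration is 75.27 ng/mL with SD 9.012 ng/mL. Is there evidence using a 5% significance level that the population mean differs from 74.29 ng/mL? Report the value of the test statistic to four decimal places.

H0: μ = 74.29; H1: μ ≠ 74.29 (one-sample t-test, two-sided).
t = (x̄ − μ₀)/(s/√n) = (75.27 − 74.29)/(9.012/√19) = 0.4740
df = n − 1 = 18
Two-sided p-value ≈ 0.641
Since p ≈ 0.641 > α = 0.05, fail to reject H0; the evidence is not statistically significant.

0.4740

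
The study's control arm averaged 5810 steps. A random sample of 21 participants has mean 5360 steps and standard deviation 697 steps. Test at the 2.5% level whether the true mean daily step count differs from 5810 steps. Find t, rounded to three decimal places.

-2.959

H0: μ = 5810; H1: μ ≠ 5810 (one-sample t-test, two-sided).
t = (x̄ − μ₀)/(s/√n) = (5360 − 5810)/(697/√21) = -2.959
df = n − 1 = 20
Two-sided p-value ≈ 0.0078
Since p ≈ 0.0078 < α = 0.025, reject H0; the evidence is statistically significant.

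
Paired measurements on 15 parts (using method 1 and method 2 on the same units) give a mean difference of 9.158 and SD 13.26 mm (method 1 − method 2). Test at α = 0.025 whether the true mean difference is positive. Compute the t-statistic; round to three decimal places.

H0: μ_d = 0; H1: μ_d > 0 (paired t-test on the differences, right-tailed).
t = d̄/(s_d/√n) = 9.158/(13.26/√15) = 2.675
df = n − 1 = 14
p-value = P(T ≥ 2.675) ≈ 0.0091
Since p ≈ 0.0091 < α = 0.025, reject H0; the data support H1.

2.675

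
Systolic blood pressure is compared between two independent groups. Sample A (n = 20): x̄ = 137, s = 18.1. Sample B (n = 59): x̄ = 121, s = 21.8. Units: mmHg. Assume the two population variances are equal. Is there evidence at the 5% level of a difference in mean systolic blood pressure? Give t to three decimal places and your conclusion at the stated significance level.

t = 2.952; reject H0

Let group 1 = sample A, group 2 = sample B. H0: μ_1 = μ_2; H1: μ_1 ≠ μ_2 (two-sample pooled-variance t-test, two-sided).
s_p² = [(20−1)·18.1² + (59−1)·21.8²]/(20+59−2) = 438.812
t = (137 − 121)/√[438.812·(1/20 + 1/59)] = 2.952
df = n₁ + n₂ − 2 = 77
Two-sided p-value ≈ 0.004
Since p ≈ 0.004 < α = 0.05, reject H0; the data support H1.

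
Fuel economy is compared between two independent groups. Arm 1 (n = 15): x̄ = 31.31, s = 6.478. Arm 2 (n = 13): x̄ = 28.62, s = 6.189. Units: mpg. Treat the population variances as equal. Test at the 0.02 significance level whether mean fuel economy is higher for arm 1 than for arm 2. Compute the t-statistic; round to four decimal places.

Let group 1 = arm 1, group 2 = arm 2. H0: μ_1 = μ_2; H1: μ_1 > μ_2 (two-sample pooled-variance t-test, right-tailed).
s_p² = [(15−1)·6.478² + (13−1)·6.189²]/(15+13−2) = 40.2749
t = (31.31 − 28.62)/√[40.2749·(1/15 + 1/13)] = 1.1186
df = n₁ + n₂ − 2 = 26
p-value = P(T ≥ 1.1186) ≈ 0.1368
Since p ≈ 0.1368 > α = 0.02, fail to reject H0; the evidence is not statistically significant.

1.1186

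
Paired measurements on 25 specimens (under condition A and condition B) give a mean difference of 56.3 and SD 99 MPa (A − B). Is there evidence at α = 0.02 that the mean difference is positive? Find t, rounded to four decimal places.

H0: μ_d = 0; H1: μ_d > 0 (paired t-test on the differences, right-tailed).
t = d̄/(s_d/√n) = 56.3/(99/√25) = 2.8434
df = n − 1 = 24
p-value = P(T ≥ 2.8434) ≈ 0.004
Since p ≈ 0.004 < α = 0.02, reject H0; the data support H1.

2.8434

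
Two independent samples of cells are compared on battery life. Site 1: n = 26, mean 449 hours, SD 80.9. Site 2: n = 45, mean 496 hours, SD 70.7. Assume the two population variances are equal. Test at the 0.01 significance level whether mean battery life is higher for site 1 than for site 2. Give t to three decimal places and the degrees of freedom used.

t = -2.559, df = 69

Let group 1 = site 1, group 2 = site 2. H0: μ_1 = μ_2; H1: μ_1 > μ_2 (two-sample pooled-variance t-test, right-tailed).
s_p² = [(26−1)·80.9² + (45−1)·70.7²]/(26+45−2) = 5558.75
t = (449 − 496)/√[5558.75·(1/26 + 1/45)] = -2.559
df = n₁ + n₂ − 2 = 69
p-value = P(T ≥ -2.559) ≈ 0.994
Since p ≈ 0.994 > α = 0.01, fail to reject H0; the evidence is not statistically significant.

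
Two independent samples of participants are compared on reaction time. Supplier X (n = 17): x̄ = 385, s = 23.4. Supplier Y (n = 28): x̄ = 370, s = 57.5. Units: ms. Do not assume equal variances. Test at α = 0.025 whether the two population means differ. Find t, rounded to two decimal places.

1.22

Let group 1 = supplier X, group 2 = supplier Y. H0: μ_1 = μ_2; H1: μ_1 ≠ μ_2 (Welch's two-sample t-test, two-sided).
t = (x̄_1 − x̄_2)/√(s_1²/n_1 + s_2²/n_2) = (385 − 370)/√(23.4²/17 + 57.5²/28) = 1.22
Welch–Satterthwaite df ≈ 38.86
Two-sided p-value ≈ 0.2285
Since p ≈ 0.2285 > α = 0.025, fail to reject H0; the evidence is not statistically significant.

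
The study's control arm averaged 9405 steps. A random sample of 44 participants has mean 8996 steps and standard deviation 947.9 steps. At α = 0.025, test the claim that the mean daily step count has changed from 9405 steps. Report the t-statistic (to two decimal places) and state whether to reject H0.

H0: μ = 9405; H1: μ ≠ 9405 (one-sample t-test, two-sided).
t = (x̄ − μ₀)/(s/√n) = (8996 − 9405)/(947.9/√44) = -2.86
df = n − 1 = 43
Two-sided p-value ≈ 0.006
Since p ≈ 0.006 < α = 0.025, reject H0; the data support H1.

t = -2.86; reject H0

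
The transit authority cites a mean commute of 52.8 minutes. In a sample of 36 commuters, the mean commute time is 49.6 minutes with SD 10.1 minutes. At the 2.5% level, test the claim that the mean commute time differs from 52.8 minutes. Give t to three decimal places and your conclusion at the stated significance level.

t = -1.901; fail to reject H0

H0: μ = 52.8; H1: μ ≠ 52.8 (one-sample t-test, two-sided).
t = (x̄ − μ₀)/(s/√n) = (49.6 − 52.8)/(10.1/√36) = -1.901
df = n − 1 = 35
Two-sided p-value ≈ 0.066
Since p ≈ 0.066 > α = 0.025, fail to reject H0; the evidence is not statistically significant.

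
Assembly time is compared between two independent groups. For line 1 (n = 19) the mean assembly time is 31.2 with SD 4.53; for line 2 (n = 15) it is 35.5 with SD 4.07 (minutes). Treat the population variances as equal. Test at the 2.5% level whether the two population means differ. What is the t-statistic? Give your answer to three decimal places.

Let group 1 = line 1, group 2 = line 2. H0: μ_1 = μ_2; H1: μ_1 ≠ μ_2 (two-sample pooled-variance t-test, two-sided).
s_p² = [(19−1)·4.53² + (15−1)·4.07²]/(19+15−2) = 18.7902
t = (31.2 − 35.5)/√[18.7902·(1/19 + 1/15)] = -2.872
df = n₁ + n₂ − 2 = 32
Two-sided p-value ≈ 0.007
Since p ≈ 0.007 < α = 0.025, reject H0; the data support H1.

-2.872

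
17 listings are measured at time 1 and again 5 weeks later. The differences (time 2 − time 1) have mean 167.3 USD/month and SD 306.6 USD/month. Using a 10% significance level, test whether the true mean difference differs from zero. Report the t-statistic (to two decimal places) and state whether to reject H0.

t = 2.25; reject H0

H0: μ_d = 0; H1: μ_d ≠ 0 (paired t-test on the differences, two-sided).
t = d̄/(s_d/√n) = 167.3/(306.6/√17) = 2.25
df = n − 1 = 16
Two-sided p-value ≈ 0.039
Since p ≈ 0.039 < α = 0.1, reject H0; the evidence is statistically significant.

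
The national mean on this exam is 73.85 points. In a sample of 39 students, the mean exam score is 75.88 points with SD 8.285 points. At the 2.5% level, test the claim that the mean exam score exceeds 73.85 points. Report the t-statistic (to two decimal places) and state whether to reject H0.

H0: μ = 73.85; H1: μ > 73.85 (one-sample t-test, right-tailed).
t = (x̄ − μ₀)/(s/√n) = (75.88 − 73.85)/(8.285/√39) = 1.53
df = n − 1 = 38
p-value = P(T ≥ 1.53) ≈ 0.067
Since p ≈ 0.067 > α = 0.025, fail to reject H0; the evidence is not statistically significant.

t = 1.53; fail to reject H0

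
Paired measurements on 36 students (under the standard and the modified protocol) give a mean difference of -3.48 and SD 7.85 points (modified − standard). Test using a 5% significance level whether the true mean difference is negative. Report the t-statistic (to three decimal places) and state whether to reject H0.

H0: μ_d = 0; H1: μ_d < 0 (paired t-test on the differences, left-tailed).
t = d̄/(s_d/√n) = -3.48/(7.85/√36) = -2.660
df = n − 1 = 35
p-value = P(T ≤ -2.660) ≈ 0.0059
Since p ≈ 0.0059 < α = 0.05, reject H0; the data support H1.

t = -2.660; reject H0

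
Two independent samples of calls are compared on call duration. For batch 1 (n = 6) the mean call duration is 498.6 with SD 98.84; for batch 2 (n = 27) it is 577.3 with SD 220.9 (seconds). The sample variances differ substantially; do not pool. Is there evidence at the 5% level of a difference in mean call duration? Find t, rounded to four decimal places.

Let group 1 = batch 1, group 2 = batch 2. H0: μ_1 = μ_2; H1: μ_1 ≠ μ_2 (Welch's two-sample t-test, two-sided).
t = (x̄_1 − x̄_2)/√(s_1²/n_1 + s_2²/n_2) = (498.6 − 577.3)/√(98.84²/6 + 220.9²/27) = -1.3427
Welch–Satterthwaite df ≈ 18.00
Two-sided p-value ≈ 0.196
Since p ≈ 0.196 > α = 0.05, fail to reject H0; the data do not provide sufficient evidence against H0.

-1.3427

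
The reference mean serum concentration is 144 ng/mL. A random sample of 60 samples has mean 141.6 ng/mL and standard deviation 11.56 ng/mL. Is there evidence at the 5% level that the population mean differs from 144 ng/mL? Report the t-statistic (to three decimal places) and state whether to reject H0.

H0: μ = 144; H1: μ ≠ 144 (one-sample t-test, two-sided).
t = (x̄ − μ₀)/(s/√n) = (141.6 − 144)/(11.56/√60) = -1.608
df = n − 1 = 59
Two-sided p-value ≈ 0.113
Since p ≈ 0.113 > α = 0.05, fail to reject H0; the data do not provide sufficient evidence against H0.

t = -1.608; fail to reject H0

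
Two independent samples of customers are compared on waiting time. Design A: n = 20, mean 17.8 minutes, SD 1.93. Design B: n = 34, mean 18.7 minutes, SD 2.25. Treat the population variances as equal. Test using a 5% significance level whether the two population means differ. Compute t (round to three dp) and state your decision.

t = -1.493; fail to reject H0

Let group 1 = design A, group 2 = design B. H0: μ_1 = μ_2; H1: μ_1 ≠ μ_2 (two-sample pooled-variance t-test, two-sided).
s_p² = [(20−1)·1.93² + (34−1)·2.25²]/(20+34−2) = 4.57376
t = (17.8 − 18.7)/√[4.57376·(1/20 + 1/34)] = -1.493
df = n₁ + n₂ − 2 = 52
Two-sided p-value ≈ 0.141
Since p ≈ 0.141 > α = 0.05, fail to reject H0; the data do not provide sufficient evidence against H0.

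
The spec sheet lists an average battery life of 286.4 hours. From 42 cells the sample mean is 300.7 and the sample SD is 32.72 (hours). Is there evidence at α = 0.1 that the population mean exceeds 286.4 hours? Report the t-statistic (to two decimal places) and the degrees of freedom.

H0: μ = 286.4; H1: μ > 286.4 (one-sample t-test, right-tailed).
t = (x̄ − μ₀)/(s/√n) = (300.7 − 286.4)/(32.72/√42) = 2.83
df = n − 1 = 41
p-value = P(T ≥ 2.83) ≈ 0.0036
Since p ≈ 0.0036 < α = 0.1, reject H0; the data support H1.

t = 2.83, df = 41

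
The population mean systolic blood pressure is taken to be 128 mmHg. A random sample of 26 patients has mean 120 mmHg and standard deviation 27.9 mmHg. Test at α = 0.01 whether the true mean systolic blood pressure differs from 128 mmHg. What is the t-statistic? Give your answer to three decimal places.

-1.462

H0: μ = 128; H1: μ ≠ 128 (one-sample t-test, two-sided).
t = (x̄ − μ₀)/(s/√n) = (120 − 128)/(27.9/√26) = -1.462
df = n − 1 = 25
Two-sided p-value ≈ 0.156
Since p ≈ 0.156 > α = 0.01, fail to reject H0; the evidence is not statistically significant.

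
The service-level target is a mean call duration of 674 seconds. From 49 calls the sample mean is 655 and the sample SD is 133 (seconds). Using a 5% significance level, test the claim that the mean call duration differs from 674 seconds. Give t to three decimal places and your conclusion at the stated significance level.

H0: μ = 674; H1: μ ≠ 674 (one-sample t-test, two-sided).
t = (x̄ − μ₀)/(s/√n) = (655 − 674)/(133/√49) = -1.000
df = n − 1 = 48
Two-sided p-value ≈ 0.3223
Since p ≈ 0.3223 > α = 0.05, fail to reject H0; the evidence is not statistically significant.

t = -1.000; fail to reject H0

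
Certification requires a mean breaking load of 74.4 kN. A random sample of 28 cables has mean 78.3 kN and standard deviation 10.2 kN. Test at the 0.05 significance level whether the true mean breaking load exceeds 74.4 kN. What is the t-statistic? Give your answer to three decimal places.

2.023

H0: μ = 74.4; H1: μ > 74.4 (one-sample t-test, right-tailed).
t = (x̄ − μ₀)/(s/√n) = (78.3 − 74.4)/(10.2/√28) = 2.023
df = n − 1 = 27
p-value = P(T ≥ 2.023) ≈ 0.027
Since p ≈ 0.027 < α = 0.05, reject H0; the data support H1.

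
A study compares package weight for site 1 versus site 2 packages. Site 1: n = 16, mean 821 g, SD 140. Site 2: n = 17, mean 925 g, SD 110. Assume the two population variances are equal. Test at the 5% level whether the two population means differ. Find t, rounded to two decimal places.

Let group 1 = site 1, group 2 = site 2. H0: μ_1 = μ_2; H1: μ_1 ≠ μ_2 (two-sample pooled-variance t-test, two-sided).
s_p² = [(16−1)·140² + (17−1)·110²]/(16+17−2) = 15729
t = (821 − 925)/√[15729·(1/16 + 1/17)] = -2.38
df = n₁ + n₂ − 2 = 31
Two-sided p-value ≈ 0.0236
Since p ≈ 0.0236 < α = 0.05, reject H0; the evidence is statistically significant.

-2.38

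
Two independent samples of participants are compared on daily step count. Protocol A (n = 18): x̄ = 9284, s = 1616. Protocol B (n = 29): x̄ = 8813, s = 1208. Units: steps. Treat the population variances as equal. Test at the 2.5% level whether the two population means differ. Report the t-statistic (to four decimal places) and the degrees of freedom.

t = 1.1404, df = 45

Let group 1 = protocol A, group 2 = protocol B. H0: μ_1 = μ_2; H1: μ_1 ≠ μ_2 (two-sample pooled-variance t-test, two-sided).
s_p² = [(18−1)·1616² + (29−1)·1208²]/(18+29−2) = 1894540
t = (9284 − 8813)/√[1894540·(1/18 + 1/29)] = 1.1404
df = n₁ + n₂ − 2 = 45
Two-sided p-value ≈ 0.2602
Since p ≈ 0.2602 > α = 0.025, fail to reject H0; the evidence is not statistically significant.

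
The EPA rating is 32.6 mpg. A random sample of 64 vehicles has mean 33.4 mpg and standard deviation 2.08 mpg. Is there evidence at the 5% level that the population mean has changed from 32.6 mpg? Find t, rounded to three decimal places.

H0: μ = 32.6; H1: μ ≠ 32.6 (one-sample t-test, two-sided).
t = (x̄ − μ₀)/(s/√n) = (33.4 − 32.6)/(2.08/√64) = 3.077
df = n − 1 = 63
Two-sided p-value ≈ 0.0031
Since p ≈ 0.0031 < α = 0.05, reject H0; the evidence is statistically significant.

3.077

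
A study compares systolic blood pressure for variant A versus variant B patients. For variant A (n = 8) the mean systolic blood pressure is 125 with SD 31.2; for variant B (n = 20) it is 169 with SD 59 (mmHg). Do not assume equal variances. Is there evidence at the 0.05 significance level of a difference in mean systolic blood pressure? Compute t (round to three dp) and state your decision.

t = -2.559; reject H0

Let group 1 = variant A, group 2 = variant B. H0: μ_1 = μ_2; H1: μ_1 ≠ μ_2 (Welch's two-sample t-test, two-sided).
t = (x̄_1 − x̄_2)/√(s_1²/n_1 + s_2²/n_2) = (125 − 169)/√(31.2²/8 + 59²/20) = -2.559
Welch–Satterthwaite df ≈ 23.58
Two-sided p-value ≈ 0.017
Since p ≈ 0.017 < α = 0.05, reject H0; the evidence is statistically significant.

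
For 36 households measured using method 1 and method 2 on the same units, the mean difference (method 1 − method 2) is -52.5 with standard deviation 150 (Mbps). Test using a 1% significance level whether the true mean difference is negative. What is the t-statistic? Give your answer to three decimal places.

H0: μ_d = 0; H1: μ_d < 0 (paired t-test on the differences, left-tailed).
t = d̄/(s_d/√n) = -52.5/(150/√36) = -2.100
df = n − 1 = 35
p-value = P(T ≤ -2.100) ≈ 0.022
Since p ≈ 0.022 > α = 0.01, fail to reject H0; the evidence is not statistically significant.

-2.100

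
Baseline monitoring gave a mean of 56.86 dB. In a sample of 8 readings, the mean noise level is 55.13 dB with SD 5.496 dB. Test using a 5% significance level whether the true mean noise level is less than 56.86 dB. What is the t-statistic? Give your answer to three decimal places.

H0: μ = 56.86; H1: μ < 56.86 (one-sample t-test, left-tailed).
t = (x̄ − μ₀)/(s/√n) = (55.13 − 56.86)/(5.496/√8) = -0.890
df = n − 1 = 7
p-value = P(T ≤ -0.890) ≈ 0.2014
Since p ≈ 0.2014 > α = 0.05, fail to reject H0; the data do not provide sufficient evidence against H0.

-0.890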